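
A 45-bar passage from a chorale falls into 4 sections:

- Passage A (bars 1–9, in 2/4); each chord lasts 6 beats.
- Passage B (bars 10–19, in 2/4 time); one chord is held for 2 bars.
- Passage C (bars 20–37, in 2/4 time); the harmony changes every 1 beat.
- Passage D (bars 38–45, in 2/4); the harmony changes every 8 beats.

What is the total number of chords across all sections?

A has 18 beats and chords last 6 each, so 3 chords.
B has 20 beats and chords last 4 each, so 5 chords.
C has 36 beats and chords last 1 each, so 36 chords.
D has 16 beats and chords last 8 each, so 2 chords.
Total: 3 + 5 + 36 + 2 = 46.

46 chords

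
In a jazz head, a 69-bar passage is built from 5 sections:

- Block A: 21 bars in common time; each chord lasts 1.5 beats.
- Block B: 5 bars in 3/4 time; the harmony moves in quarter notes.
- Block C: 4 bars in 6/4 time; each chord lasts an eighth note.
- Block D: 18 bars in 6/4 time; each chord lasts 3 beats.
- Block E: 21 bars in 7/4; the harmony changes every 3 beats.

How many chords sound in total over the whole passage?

A: 21·4 = 84 beats, 84/1.5 = 56 chords.
B: 5·3 = 15 beats, 15/1 = 15 chords.
C: 4·6 = 24 beats, 24/0.5 = 48 chords.
D: 18·6 = 108 beats, 108/3 = 36 chords.
E: 21·7 = 147 beats, 147/3 = 49 chords.
Total: 56 + 15 + 48 + 36 + 49 = 204.

204 chords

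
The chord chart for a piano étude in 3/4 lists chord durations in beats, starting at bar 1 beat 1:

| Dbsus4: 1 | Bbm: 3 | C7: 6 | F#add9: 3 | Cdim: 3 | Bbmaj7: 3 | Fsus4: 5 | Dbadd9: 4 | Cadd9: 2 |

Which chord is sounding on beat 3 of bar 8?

Beat 3 of bar 8 is beat (8−1)×3 + 3 = 24 overall.
Running totals: Dbsus4 ends at 1, Bbm ends at 4, C7 ends at 10, F#add9 ends at 13, Cdim ends at 16, Bbmaj7 ends at 19, Fsus4 ends at 24.
Beat 24 falls within Fsus4.

Fsus4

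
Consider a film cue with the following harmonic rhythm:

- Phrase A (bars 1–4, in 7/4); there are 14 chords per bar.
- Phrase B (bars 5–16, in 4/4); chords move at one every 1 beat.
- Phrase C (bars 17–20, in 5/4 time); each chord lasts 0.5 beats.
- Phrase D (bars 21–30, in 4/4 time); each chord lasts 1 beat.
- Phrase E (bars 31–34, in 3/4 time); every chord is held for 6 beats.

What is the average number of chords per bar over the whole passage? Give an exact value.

93/17 chords per bar

A: 4 × 7 = 28 beats ÷ 0.5 = 56 chords.
B: 12 × 4 = 48 beats ÷ 1 = 48 chords.
C: 4 × 5 = 20 beats ÷ 0.5 = 40 chords.
D: 10 × 4 = 40 beats ÷ 1 = 40 chords.
E: 4 × 3 = 12 beats ÷ 6 = 2 chords.
Overall: 186 chords over 34 bars → 186/34 = 93/17 chords per bar.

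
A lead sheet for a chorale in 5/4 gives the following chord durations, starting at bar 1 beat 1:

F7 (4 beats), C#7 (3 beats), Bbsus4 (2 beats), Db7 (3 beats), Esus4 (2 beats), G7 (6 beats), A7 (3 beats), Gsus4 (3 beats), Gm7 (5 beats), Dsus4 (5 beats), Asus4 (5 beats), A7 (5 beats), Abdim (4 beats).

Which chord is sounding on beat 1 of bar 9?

Beat 1 of bar 9 is beat (9−1)×5 + 1 = 41 overall.
Running totals: F7 ends at 4, C#7 ends at 7, Bbsus4 ends at 9, Db7 ends at 12, Esus4 ends at 14, G7 ends at 20, A7 ends at 23, Gsus4 ends at 26, Gm7 ends at 31, Dsus4 ends at 36, Asus4 ends at 41.
Beat 41 falls within Asus4.

Asus4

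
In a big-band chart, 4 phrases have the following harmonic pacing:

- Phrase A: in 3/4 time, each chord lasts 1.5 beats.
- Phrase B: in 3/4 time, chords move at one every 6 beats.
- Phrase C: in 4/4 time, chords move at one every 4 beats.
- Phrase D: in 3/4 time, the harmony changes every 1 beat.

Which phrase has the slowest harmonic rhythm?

Phrase B

A: 3/1.5 = 2 chords/bar.
B: 3/6 = 0.5 chords/bar.
C: 4/4 = 1 chord/bar.
D: 3/1 = 3 chords/bar.
Slowest is B at 0.5 chords/bar.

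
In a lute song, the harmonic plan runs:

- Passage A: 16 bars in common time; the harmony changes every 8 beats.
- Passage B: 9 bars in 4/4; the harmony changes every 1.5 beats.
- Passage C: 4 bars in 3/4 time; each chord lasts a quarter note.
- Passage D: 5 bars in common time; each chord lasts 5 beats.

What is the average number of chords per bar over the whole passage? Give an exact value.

A: 16 bars of 4 beats is 64 beats; at 8 beats each that's 8 chords.
B: 9 bars of 4 beats is 36 beats; at 1.5 beats each that's 24 chords.
C: 4 bars of 3 beats is 12 beats; at 1 beat each that's 12 chords.
D: 5 bars of 4 beats is 20 beats; at 5 beats each that's 4 chords.
Overall: 48 chords over 34 bars → 48/34 = 24/17 chords per bar.

24/17 chords per bar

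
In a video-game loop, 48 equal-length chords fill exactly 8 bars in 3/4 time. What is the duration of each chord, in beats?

8 bars × 3 beats/bar = 24 beats total.
24 beats ÷ 48 chords = 0.5 beats per chord.
(That is an eighth note.)

0.5 beats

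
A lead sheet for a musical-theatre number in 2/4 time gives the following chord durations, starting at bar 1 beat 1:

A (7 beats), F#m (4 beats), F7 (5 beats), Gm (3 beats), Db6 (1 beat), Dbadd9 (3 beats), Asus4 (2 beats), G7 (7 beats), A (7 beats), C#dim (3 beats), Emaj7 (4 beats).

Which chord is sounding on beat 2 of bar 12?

Asus4

Beat 2 of bar 12 is beat (12−1)×2 + 2 = 24 overall.
Running totals: A ends at 7, F#m ends at 11, F7 ends at 16, Gm ends at 19, Db6 ends at 20, Dbadd9 ends at 23, Asus4 ends at 25.
Beat 24 falls within Asus4.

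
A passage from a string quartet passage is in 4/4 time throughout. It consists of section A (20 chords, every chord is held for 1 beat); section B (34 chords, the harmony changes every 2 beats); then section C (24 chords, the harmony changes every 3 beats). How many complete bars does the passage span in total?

A: 20 × 1 = 20 beats = 5 bars.
B: 34 × 2 = 68 beats = 17 bars.
C: 24 × 3 = 72 beats = 18 bars.
Total: 5 + 17 + 18 = 40 bars.

40 bars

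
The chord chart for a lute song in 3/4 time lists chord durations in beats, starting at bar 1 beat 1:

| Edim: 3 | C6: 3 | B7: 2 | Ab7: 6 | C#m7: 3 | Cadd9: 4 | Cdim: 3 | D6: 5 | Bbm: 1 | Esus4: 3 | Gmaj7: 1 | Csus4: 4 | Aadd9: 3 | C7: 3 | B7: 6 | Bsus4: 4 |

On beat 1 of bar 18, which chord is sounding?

Beat 1 of bar 18 is beat (18−1)×3 + 1 = 52 overall.
Running totals: Edim ends at 3, C6 ends at 6, B7 ends at 8, Ab7 ends at 14, C#m7 ends at 17, Cadd9 ends at 21, Cdim ends at 24, D6 ends at 29, Bbm ends at 30, Esus4 ends at 33, Gmaj7 ends at 34, Csus4 ends at 38, Aadd9 ends at 41, C7 ends at 44, B7 ends at 50, Bsus4 ends at 54.
Beat 52 falls within Bsus4.

Bsus4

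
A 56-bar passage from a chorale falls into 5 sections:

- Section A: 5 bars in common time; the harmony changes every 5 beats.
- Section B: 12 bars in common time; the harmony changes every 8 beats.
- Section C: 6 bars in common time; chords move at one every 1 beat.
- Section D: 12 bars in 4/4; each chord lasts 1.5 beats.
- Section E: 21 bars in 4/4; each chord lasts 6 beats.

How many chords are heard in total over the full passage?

80 chords

A: 5 bars × 4 beats = 20 beats; 5 beats/chord → 4 chords.
B: 12 bars × 4 beats = 48 beats; 8 beats/chord → 6 chords.
C: 6 bars × 4 beats = 24 beats; 1 beat/chord → 24 chords.
D: 12 bars × 4 beats = 48 beats; 1.5 beats/chord → 32 chords.
E: 21 bars × 4 beats = 84 beats; 6 beats/chord → 14 chords.
Total: 4 + 6 + 24 + 32 + 14 = 80.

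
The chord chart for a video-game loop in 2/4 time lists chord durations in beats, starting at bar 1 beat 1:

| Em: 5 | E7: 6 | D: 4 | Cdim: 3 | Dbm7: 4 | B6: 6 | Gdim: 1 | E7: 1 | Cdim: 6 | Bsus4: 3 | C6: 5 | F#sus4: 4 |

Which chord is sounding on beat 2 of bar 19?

Beat 2 of bar 19 is beat (19−1)×2 + 2 = 38 overall.
Running totals: Em ends at 5, E7 ends at 11, D ends at 15, Cdim ends at 18, Dbm7 ends at 22, B6 ends at 28, Gdim ends at 29, E7 ends at 30, Cdim ends at 36, Bsus4 ends at 39.
Beat 38 falls within Bsus4.

Bsus4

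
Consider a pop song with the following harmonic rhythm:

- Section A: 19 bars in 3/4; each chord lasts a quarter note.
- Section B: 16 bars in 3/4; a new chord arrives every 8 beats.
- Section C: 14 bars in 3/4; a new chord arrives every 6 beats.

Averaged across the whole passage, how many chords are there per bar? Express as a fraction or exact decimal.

10/7 chords per bar

A: 19 × 3 = 57 beats ÷ 1 = 57 chords.
B: 16 × 3 = 48 beats ÷ 8 = 6 chords.
C: 14 × 3 = 42 beats ÷ 6 = 7 chords.
Overall: 70 chords over 49 bars → 70/49 = 10/7 chords per bar.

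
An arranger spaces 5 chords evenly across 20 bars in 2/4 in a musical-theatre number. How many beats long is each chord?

20 bars × 2 beats/bar = 40 beats total.
40 beats ÷ 5 chords = 8 beats per chord.

8 beats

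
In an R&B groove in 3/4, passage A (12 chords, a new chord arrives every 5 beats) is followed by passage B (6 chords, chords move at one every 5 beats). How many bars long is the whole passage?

A: 12 × 5 = 60 beats = 20 bars.
B: 6 × 5 = 30 beats = 10 bars.
Total: 20 + 10 = 30 bars.

30 bars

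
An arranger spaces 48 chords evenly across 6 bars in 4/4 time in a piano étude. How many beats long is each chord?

6 bars × 4 beats/bar = 24 beats total.
24 beats ÷ 48 chords = 0.5 beats per chord.
(That is an eighth note.)

0.5 beats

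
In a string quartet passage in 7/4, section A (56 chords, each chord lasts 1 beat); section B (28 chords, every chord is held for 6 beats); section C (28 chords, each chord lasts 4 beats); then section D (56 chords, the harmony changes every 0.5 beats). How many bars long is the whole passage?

A: 56 × 1 = 56 beats = 8 bars.
B: 28 × 6 = 168 beats = 24 bars.
C: 28 × 4 = 112 beats = 16 bars.
D: 56 × 0.5 = 28 beats = 4 bars.
Total: 8 + 24 + 16 + 4 = 52 bars.

52 bars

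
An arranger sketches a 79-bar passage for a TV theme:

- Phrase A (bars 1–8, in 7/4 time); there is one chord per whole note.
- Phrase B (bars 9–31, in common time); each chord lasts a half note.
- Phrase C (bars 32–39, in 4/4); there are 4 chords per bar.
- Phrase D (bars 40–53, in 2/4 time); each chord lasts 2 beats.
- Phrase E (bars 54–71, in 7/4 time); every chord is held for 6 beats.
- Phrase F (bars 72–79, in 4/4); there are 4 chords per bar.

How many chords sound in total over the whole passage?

A: 8·7 = 56 beats, 56/4 = 14 chords.
B: 23·4 = 92 beats, 92/2 = 46 chords.
C: 8·4 = 32 beats, 32/1 = 32 chords.
D: 14·2 = 28 beats, 28/2 = 14 chords.
E: 18·7 = 126 beats, 126/6 = 21 chords.
F: 8·4 = 32 beats, 32/1 = 32 chords.
Total: 14 + 46 + 32 + 14 + 21 + 32 = 159.

159 chords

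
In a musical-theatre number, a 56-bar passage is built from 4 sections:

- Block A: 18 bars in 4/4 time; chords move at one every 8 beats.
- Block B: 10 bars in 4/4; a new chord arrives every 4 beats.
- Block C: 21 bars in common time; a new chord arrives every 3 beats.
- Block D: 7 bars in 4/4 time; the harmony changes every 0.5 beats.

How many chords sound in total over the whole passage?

A: 18 bars × 4 beats = 72 beats; 8 beats/chord → 9 chords.
B: 10 bars × 4 beats = 40 beats; 4 beats/chord → 10 chords.
C: 21 bars × 4 beats = 84 beats; 3 beats/chord → 28 chords.
D: 7 bars × 4 beats = 28 beats; 0.5 beats/chord → 56 chords.
Total: 9 + 10 + 28 + 56 = 103.

103 chords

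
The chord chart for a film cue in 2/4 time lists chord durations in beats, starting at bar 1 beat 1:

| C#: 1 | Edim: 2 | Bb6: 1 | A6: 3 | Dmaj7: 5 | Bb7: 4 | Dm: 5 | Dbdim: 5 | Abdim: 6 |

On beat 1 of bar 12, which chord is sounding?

Beat 1 of bar 12 is beat (12−1)×2 + 1 = 23 overall.
Running totals: C# ends at 1, Edim ends at 3, Bb6 ends at 4, A6 ends at 7, Dmaj7 ends at 12, Bb7 ends at 16, Dm ends at 21, Dbdim ends at 26.
Beat 23 falls within Dbdim.

Dbdim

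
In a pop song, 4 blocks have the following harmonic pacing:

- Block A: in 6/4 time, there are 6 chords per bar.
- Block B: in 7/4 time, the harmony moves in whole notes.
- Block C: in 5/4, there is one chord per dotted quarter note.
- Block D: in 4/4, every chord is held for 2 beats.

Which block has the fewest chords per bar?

Block B

A: 6/1 = 6 chords/bar.
B: 7/4 = 1.75 chords/bar.
C: 5/1.5 = 10/3 chords/bar.
D: 4/2 = 2 chords/bar.
Slowest is B at 1.75 chords/bar.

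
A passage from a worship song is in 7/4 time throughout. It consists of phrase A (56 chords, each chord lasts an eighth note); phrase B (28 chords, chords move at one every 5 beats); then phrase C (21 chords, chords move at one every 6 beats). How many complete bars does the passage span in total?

42 bars

A: 56 × 0.5 = 28 beats = 4 bars.
B: 28 × 5 = 140 beats = 20 bars.
C: 21 × 6 = 126 beats = 18 bars.
Total: 4 + 20 + 18 = 42 bars.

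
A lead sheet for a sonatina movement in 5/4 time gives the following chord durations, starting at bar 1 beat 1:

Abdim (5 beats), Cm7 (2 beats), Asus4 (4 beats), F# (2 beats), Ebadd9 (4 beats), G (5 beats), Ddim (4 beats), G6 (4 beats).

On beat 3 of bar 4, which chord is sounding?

G

Beat 3 of bar 4 is beat (4−1)×5 + 3 = 18 overall.
Running totals: Abdim ends at 5, Cm7 ends at 7, Asus4 ends at 11, F# ends at 13, Ebadd9 ends at 17, G ends at 22.
Beat 18 falls within G.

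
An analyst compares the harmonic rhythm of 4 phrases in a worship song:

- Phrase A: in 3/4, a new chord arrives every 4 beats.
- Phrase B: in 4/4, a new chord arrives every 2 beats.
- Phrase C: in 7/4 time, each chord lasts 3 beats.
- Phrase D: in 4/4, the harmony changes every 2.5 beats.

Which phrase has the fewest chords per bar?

Phrase A

A: 3 beats/bar ÷ 4 beats/chord = 0.75 chords/bar.
B: 4 beats/bar ÷ 2 beats/chord = 2 chords/bar.
C: 7 beats/bar ÷ 3 beats/chord = 7/3 chords/bar.
D: 4 beats/bar ÷ 2.5 beats/chord = 1.6 chords/bar.
Slowest is A at 0.75 chords/bar.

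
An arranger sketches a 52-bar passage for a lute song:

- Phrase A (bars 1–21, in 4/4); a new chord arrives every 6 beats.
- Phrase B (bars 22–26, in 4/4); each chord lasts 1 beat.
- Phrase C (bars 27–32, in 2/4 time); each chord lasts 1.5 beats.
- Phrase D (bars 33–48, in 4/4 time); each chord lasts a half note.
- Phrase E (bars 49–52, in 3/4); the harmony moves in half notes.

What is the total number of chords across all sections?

80 chords

A: 21 bars × 4 beats = 84 beats; 6 beats/chord → 14 chords.
B: 5 bars × 4 beats = 20 beats; 1 beat/chord → 20 chords.
C: 6 bars × 2 beats = 12 beats; 1.5 beats/chord → 8 chords.
D: 16 bars × 4 beats = 64 beats; 2 beats/chord → 32 chords.
E: 4 bars × 3 beats = 12 beats; 2 beats/chord → 6 chords.
Total: 14 + 20 + 8 + 32 + 6 = 80.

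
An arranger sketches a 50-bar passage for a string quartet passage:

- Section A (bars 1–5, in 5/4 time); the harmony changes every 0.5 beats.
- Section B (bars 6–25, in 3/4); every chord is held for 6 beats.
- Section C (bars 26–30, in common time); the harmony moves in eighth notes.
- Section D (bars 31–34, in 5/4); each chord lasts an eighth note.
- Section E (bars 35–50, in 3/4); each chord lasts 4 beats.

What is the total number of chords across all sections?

152 chords

A: 5·5 = 25 beats, 25/0.5 = 50 chords.
B: 20·3 = 60 beats, 60/6 = 10 chords.
C: 5·4 = 20 beats, 20/0.5 = 40 chords.
D: 4·5 = 20 beats, 20/0.5 = 40 chords.
E: 16·3 = 48 beats, 48/4 = 12 chords.
Total: 50 + 10 + 40 + 40 + 12 = 152.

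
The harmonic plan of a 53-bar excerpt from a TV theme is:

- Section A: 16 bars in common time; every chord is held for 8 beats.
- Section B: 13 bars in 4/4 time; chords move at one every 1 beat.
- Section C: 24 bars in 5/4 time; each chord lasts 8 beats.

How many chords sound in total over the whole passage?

A: 16 bars × 4 beats = 64 beats; 8 beats/chord → 8 chords.
B: 13 bars × 4 beats = 52 beats; 1 beat/chord → 52 chords.
C: 24 bars × 5 beats = 120 beats; 8 beats/chord → 15 chords.
Total: 8 + 52 + 15 = 75.

75 chords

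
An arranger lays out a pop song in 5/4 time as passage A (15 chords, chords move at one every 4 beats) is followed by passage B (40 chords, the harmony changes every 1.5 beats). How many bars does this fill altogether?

24 bars

A: 15 × 4 = 60 beats = 12 bars.
B: 40 × 1.5 = 60 beats = 12 bars.
Total: 12 + 12 = 24 bars.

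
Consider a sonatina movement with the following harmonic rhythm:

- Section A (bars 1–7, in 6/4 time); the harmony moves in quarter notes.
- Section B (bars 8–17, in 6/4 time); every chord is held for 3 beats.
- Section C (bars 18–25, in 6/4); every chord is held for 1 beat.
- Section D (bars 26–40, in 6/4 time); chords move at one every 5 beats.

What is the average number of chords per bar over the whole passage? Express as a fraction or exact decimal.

3.2 chords per bar

A: 7 bars of 6 beats is 42 beats; at 1 beat each that's 42 chords.
B: 10 bars of 6 beats is 60 beats; at 3 beats each that's 20 chords.
C: 8 bars of 6 beats is 48 beats; at 1 beat each that's 48 chords.
D: 15 bars of 6 beats is 90 beats; at 5 beats each that's 18 chords.
Overall: 128 chords over 40 bars → 128/40 = 3.2 chords per bar.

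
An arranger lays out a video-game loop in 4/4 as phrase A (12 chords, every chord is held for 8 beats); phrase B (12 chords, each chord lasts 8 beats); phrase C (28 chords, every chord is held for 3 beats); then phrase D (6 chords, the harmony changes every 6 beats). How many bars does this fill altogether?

A: 12 × 8 = 96 beats = 24 bars.
B: 12 × 8 = 96 beats = 24 bars.
C: 28 × 3 = 84 beats = 21 bars.
D: 6 × 6 = 36 beats = 9 bars.
Total: 24 + 24 + 21 + 9 = 78 bars.

78 bars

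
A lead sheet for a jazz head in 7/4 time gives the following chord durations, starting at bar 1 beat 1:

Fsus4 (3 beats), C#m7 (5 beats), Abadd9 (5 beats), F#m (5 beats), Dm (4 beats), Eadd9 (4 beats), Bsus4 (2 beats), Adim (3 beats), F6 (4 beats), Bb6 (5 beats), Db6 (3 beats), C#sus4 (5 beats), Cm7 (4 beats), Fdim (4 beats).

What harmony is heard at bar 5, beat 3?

Adim

Beat 3 of bar 5 is beat (5−1)×7 + 3 = 31 overall.
Running totals: Fsus4 ends at 3, C#m7 ends at 8, Abadd9 ends at 13, F#m ends at 18, Dm ends at 22, Eadd9 ends at 26, Bsus4 ends at 28, Adim ends at 31.
Beat 31 falls within Adim.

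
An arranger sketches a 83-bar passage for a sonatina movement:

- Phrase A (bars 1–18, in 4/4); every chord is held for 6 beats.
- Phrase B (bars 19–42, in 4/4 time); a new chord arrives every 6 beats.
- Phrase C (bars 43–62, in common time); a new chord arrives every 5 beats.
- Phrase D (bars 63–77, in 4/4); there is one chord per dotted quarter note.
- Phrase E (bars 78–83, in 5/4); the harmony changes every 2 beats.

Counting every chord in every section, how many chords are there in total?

99 chords

A: 18 bars × 4 beats = 72 beats; 6 beats/chord → 12 chords.
B: 24 bars × 4 beats = 96 beats; 6 beats/chord → 16 chords.
C: 20 bars × 4 beats = 80 beats; 5 beats/chord → 16 chords.
D: 15 bars × 4 beats = 60 beats; 1.5 beats/chord → 40 chords.
E: 6 bars × 5 beats = 30 beats; 2 beats/chord → 15 chords.
Total: 12 + 16 + 16 + 40 + 15 = 99.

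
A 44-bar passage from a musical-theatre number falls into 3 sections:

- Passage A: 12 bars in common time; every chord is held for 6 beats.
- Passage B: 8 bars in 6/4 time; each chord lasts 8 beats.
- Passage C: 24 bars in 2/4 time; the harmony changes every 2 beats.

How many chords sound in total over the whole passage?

A: 12·4 = 48 beats, 48/6 = 8 chords.
B: 8·6 = 48 beats, 48/8 = 6 chords.
C: 24·2 = 48 beats, 48/2 = 24 chords.
Total: 8 + 6 + 24 = 38.

38 chords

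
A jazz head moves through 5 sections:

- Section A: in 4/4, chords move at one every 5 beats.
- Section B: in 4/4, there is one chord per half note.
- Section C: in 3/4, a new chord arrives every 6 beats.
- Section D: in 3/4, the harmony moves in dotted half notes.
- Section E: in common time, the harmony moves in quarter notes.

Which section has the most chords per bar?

A: each chord is 5 beats in 4/4, so 0.8 per bar.
B: each chord is 2 beats in 4/4, so 2 per bar.
C: each chord is 6 beats in 3/4, so 0.5 per bar.
D: each chord is 3 beats in 3/4, so 1 per bar.
E: each chord is 1 beat in 4/4, so 4 per bar.
Fastest is E at 4 chords/bar.

Section E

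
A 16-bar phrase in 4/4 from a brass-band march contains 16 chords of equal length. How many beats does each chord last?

4 beats

16 bars × 4 beats/bar = 64 beats total.
64 beats ÷ 16 chords = 4 beats per chord.
(That is a whole note.)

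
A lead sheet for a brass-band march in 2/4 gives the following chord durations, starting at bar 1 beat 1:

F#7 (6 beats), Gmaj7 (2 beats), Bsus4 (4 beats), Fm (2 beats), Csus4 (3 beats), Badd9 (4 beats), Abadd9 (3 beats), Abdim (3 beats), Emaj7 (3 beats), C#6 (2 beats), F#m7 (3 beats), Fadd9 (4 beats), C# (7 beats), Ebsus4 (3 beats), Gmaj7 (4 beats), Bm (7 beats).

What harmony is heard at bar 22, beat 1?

C#

Beat 1 of bar 22 is beat (22−1)×2 + 1 = 43 overall.
Running totals: F#7 ends at 6, Gmaj7 ends at 8, Bsus4 ends at 12, Fm ends at 14, Csus4 ends at 17, Badd9 ends at 21, Abadd9 ends at 24, Abdim ends at 27, Emaj7 ends at 30, C#6 ends at 32, F#m7 ends at 35, Fadd9 ends at 39, C# ends at 46.
Beat 43 falls within C#.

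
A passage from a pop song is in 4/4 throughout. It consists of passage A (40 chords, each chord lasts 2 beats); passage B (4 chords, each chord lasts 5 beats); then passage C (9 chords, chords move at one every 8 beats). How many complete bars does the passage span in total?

A: 40 × 2 = 80 beats = 20 bars.
B: 4 × 5 = 20 beats = 5 bars.
C: 9 × 8 = 72 beats = 18 bars.
Total: 20 + 5 + 18 = 43 bars.

43 bars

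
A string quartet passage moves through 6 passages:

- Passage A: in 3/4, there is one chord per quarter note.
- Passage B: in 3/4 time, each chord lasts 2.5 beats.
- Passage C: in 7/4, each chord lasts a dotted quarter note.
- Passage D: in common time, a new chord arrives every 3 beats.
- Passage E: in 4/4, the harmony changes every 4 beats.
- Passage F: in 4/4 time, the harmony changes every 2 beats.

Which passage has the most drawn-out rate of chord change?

Passage E

A: each chord is 1 beat in 3/4, so 3 per bar.
B: each chord is 2.5 beats in 3/4, so 1.2 per bar.
C: each chord is 1.5 beats in 7/4, so 14/3 per bar.
D: each chord is 3 beats in 4/4, so 4/3 per bar.
E: each chord is 4 beats in 4/4, so 1 per bar.
F: each chord is 2 beats in 4/4, so 2 per bar.
Slowest is E at 1 chords/bar.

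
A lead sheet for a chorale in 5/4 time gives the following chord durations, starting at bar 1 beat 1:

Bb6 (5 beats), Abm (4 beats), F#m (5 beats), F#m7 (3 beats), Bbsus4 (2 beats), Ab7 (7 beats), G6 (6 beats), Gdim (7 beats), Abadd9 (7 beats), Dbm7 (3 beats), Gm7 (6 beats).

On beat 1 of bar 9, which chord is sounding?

Abadd9

Beat 1 of bar 9 is beat (9−1)×5 + 1 = 41 overall.
Running totals: Bb6 ends at 5, Abm ends at 9, F#m ends at 14, F#m7 ends at 17, Bbsus4 ends at 19, Ab7 ends at 26, G6 ends at 32, Gdim ends at 39, Abadd9 ends at 46.
Beat 41 falls within Abadd9.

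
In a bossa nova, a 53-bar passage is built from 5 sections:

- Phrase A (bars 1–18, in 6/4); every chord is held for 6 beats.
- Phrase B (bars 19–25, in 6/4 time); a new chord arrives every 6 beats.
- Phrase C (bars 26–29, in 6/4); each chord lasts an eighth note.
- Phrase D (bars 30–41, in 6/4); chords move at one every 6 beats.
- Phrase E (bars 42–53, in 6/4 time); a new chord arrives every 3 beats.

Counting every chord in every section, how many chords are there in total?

109 chords

A has 108 beats and chords last 6 each, so 18 chords.
B has 42 beats and chords last 6 each, so 7 chords.
C has 24 beats and chords last 0.5 each, so 48 chords.
D has 72 beats and chords last 6 each, so 12 chords.
E has 72 beats and chords last 3 each, so 24 chords.
Total: 18 + 7 + 48 + 12 + 24 = 109.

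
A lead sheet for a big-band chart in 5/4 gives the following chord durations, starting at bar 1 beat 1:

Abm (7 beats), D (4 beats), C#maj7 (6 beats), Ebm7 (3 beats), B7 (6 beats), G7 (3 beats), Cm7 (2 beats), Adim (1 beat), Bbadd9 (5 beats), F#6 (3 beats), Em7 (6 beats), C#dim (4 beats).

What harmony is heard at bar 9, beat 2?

Em7

Beat 2 of bar 9 is beat (9−1)×5 + 2 = 42 overall.
Running totals: Abm ends at 7, D ends at 11, C#maj7 ends at 17, Ebm7 ends at 20, B7 ends at 26, G7 ends at 29, Cm7 ends at 31, Adim ends at 32, Bbadd9 ends at 37, F#6 ends at 40, Em7 ends at 46.
Beat 42 falls within Em7.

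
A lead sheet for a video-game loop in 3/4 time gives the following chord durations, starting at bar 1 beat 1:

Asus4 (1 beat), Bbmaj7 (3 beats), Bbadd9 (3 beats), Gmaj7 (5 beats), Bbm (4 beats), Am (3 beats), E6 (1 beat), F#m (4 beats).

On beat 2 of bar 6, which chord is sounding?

Beat 2 of bar 6 is beat (6−1)×3 + 2 = 17 overall.
Running totals: Asus4 ends at 1, Bbmaj7 ends at 4, Bbadd9 ends at 7, Gmaj7 ends at 12, Bbm ends at 16, Am ends at 19.
Beat 17 falls within Am.

Am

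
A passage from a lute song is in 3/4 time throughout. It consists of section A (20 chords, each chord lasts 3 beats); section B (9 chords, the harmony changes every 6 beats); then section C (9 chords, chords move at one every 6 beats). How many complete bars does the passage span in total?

56 bars

A: 20 × 3 = 60 beats = 20 bars.
B: 9 × 6 = 54 beats = 18 bars.
C: 9 × 6 = 54 beats = 18 bars.
Total: 20 + 18 + 18 = 56 bars.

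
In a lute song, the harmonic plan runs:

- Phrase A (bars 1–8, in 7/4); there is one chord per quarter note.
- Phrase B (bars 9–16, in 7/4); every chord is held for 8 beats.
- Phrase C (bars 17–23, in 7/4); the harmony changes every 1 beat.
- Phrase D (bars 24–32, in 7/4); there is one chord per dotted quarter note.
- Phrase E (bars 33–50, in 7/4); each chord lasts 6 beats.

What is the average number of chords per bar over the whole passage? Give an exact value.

A: 8 bars of 7 beats is 56 beats; at 1 beat each that's 56 chords.
B: 8 bars of 7 beats is 56 beats; at 8 beats each that's 7 chords.
C: 7 bars of 7 beats is 49 beats; at 1 beat each that's 49 chords.
D: 9 bars of 7 beats is 63 beats; at 1.5 beats each that's 42 chords.
E: 18 bars of 7 beats is 126 beats; at 6 beats each that's 21 chords.
Overall: 175 chords over 50 bars → 175/50 = 3.5 chords per bar.

3.5 chords per bar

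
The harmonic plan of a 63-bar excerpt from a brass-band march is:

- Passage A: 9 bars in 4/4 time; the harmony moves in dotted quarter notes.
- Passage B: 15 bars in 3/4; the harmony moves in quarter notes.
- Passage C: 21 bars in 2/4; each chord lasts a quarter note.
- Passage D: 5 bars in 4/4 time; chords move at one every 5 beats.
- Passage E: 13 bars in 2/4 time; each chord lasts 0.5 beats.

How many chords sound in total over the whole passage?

167 chords

A: 9 bars × 4 beats = 36 beats; 1.5 beats/chord → 24 chords.
B: 15 bars × 3 beats = 45 beats; 1 beat/chord → 45 chords.
C: 21 bars × 2 beats = 42 beats; 1 beat/chord → 42 chords.
D: 5 bars × 4 beats = 20 beats; 5 beats/chord → 4 chords.
E: 13 bars × 2 beats = 26 beats; 0.5 beats/chord → 52 chords.
Total: 24 + 45 + 42 + 4 + 52 = 167.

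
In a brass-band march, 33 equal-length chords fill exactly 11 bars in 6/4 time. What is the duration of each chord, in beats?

11 bars × 6 beats/bar = 66 beats total.
66 beats ÷ 33 chords = 2 beats per chord.
(That is a half note.)

2 beats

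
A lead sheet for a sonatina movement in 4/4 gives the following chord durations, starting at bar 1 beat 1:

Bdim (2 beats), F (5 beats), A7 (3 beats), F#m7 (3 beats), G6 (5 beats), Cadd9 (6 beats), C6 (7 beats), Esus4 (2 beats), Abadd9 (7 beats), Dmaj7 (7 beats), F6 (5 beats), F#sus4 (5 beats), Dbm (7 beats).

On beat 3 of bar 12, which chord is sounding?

Beat 3 of bar 12 is beat (12−1)×4 + 3 = 47 overall.
Running totals: Bdim ends at 2, F ends at 7, A7 ends at 10, F#m7 ends at 13, G6 ends at 18, Cadd9 ends at 24, C6 ends at 31, Esus4 ends at 33, Abadd9 ends at 40, Dmaj7 ends at 47.
Beat 47 falls within Dmaj7.

Dmaj7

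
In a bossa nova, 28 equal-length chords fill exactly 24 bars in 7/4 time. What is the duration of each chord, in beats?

6 beats

24 bars × 7 beats/bar = 168 beats total.
168 beats ÷ 28 chords = 6 beats per chord.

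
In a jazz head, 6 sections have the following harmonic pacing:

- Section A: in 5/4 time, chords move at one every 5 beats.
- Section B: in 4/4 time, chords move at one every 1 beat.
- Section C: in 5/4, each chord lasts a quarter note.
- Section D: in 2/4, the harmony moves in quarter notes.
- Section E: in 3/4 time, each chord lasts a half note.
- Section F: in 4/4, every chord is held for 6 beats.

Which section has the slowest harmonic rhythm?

A: 5/5 = 1 chord/bar.
B: 4/1 = 4 chords/bar.
C: 5/1 = 5 chords/bar.
D: 2/1 = 2 chords/bar.
E: 3/2 = 1.5 chords/bar.
F: 4/6 = 2/3 chords/bar.
Slowest is F at 2/3 chords/bar.

Section F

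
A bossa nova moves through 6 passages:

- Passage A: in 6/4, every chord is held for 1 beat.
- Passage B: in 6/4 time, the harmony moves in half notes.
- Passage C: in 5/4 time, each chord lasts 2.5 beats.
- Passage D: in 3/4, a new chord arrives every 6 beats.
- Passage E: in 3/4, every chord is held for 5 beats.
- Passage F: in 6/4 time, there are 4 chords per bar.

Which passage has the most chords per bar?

A: 6/1 = 6 chords/bar.
B: 6/2 = 3 chords/bar.
C: 5/2.5 = 2 chords/bar.
D: 3/6 = 0.5 chords/bar.
E: 3/5 = 0.6 chords/bar.
F: 6/1.5 = 4 chords/bar.
Fastest is A at 6 chords/bar.

Passage A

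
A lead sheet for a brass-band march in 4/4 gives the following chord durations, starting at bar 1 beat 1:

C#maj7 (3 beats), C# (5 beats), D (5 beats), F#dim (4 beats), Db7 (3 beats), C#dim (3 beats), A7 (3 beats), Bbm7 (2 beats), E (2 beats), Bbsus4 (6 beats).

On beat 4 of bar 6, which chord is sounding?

Beat 4 of bar 6 is beat (6−1)×4 + 4 = 24 overall.
Running totals: C#maj7 ends at 3, C# ends at 8, D ends at 13, F#dim ends at 17, Db7 ends at 20, C#dim ends at 23, A7 ends at 26.
Beat 24 falls within A7.

A7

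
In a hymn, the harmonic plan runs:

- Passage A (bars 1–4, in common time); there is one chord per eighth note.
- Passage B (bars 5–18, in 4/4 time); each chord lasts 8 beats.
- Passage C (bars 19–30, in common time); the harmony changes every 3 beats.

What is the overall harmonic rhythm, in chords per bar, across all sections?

11/6 chords per bar

A: 4 × 4 = 16 beats ÷ 0.5 = 32 chords.
B: 14 × 4 = 56 beats ÷ 8 = 7 chords.
C: 12 × 4 = 48 beats ÷ 3 = 16 chords.
Overall: 55 chords over 30 bars → 55/30 = 11/6 chords per bar.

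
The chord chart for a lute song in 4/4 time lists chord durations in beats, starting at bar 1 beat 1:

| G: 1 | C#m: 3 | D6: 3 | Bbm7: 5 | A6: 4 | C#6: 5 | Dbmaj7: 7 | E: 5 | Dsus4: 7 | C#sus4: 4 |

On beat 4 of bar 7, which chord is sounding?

Dbmaj7

Beat 4 of bar 7 is beat (7−1)×4 + 4 = 28 overall.
Running totals: G ends at 1, C#m ends at 4, D6 ends at 7, Bbm7 ends at 12, A6 ends at 16, C#6 ends at 21, Dbmaj7 ends at 28.
Beat 28 falls within Dbmaj7.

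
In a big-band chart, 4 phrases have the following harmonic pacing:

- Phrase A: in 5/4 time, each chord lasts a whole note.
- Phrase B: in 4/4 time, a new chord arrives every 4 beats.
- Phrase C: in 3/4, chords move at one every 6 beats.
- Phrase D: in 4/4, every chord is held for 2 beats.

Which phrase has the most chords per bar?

A: 5/4 = 1.25 chords/bar.
B: 4/4 = 1 chord/bar.
C: 3/6 = 0.5 chords/bar.
D: 4/2 = 2 chords/bar.
Fastest is D at 2 chords/bar.

Phrase D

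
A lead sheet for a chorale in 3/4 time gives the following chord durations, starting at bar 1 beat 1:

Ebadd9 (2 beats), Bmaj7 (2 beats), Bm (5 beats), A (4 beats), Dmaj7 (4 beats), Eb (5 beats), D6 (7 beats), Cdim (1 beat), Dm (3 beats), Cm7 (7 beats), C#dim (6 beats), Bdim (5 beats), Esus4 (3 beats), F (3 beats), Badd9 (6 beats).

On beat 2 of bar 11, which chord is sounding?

Dm

Beat 2 of bar 11 is beat (11−1)×3 + 2 = 32 overall.
Running totals: Ebadd9 ends at 2, Bmaj7 ends at 4, Bm ends at 9, A ends at 13, Dmaj7 ends at 17, Eb ends at 22, D6 ends at 29, Cdim ends at 30, Dm ends at 33.
Beat 32 falls within Dm.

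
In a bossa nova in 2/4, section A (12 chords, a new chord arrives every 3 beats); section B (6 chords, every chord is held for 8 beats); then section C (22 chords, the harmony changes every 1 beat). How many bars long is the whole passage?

53 bars

A: 12 × 3 = 36 beats = 18 bars.
B: 6 × 8 = 48 beats = 24 bars.
C: 22 × 1 = 22 beats = 11 bars.
Total: 18 + 24 + 11 = 53 bars.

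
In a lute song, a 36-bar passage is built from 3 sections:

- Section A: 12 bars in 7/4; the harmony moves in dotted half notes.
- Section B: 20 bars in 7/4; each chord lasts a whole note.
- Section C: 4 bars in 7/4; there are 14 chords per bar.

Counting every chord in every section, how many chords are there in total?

A: 12·7 = 84 beats, 84/3 = 28 chords.
B: 20·7 = 140 beats, 140/4 = 35 chords.
C: 4·7 = 28 beats, 28/0.5 = 56 chords.
Total: 28 + 35 + 56 = 119.

119 chords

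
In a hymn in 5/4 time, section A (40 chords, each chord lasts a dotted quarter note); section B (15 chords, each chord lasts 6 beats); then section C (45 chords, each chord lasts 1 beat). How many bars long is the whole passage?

39 bars

A: 40 × 1.5 = 60 beats = 12 bars.
B: 15 × 6 = 90 beats = 18 bars.
C: 45 × 1 = 45 beats = 9 bars.
Total: 12 + 18 + 9 = 39 bars.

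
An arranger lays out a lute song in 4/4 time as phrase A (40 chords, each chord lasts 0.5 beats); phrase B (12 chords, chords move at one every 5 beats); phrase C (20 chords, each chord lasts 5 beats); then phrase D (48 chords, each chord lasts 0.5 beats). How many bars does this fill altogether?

51 bars

A: 40 × 0.5 = 20 beats = 5 bars.
B: 12 × 5 = 60 beats = 15 bars.
C: 20 × 5 = 100 beats = 25 bars.
D: 48 × 0.5 = 24 beats = 6 bars.
Total: 5 + 15 + 25 + 6 = 51 bars.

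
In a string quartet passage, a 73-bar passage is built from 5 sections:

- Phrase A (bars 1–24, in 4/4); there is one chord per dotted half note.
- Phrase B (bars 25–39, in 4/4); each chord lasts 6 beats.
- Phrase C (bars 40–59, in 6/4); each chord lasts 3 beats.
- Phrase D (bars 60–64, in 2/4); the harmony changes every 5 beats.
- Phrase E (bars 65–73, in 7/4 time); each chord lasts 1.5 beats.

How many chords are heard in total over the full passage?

A: 24 bars × 4 beats = 96 beats; 3 beats/chord → 32 chords.
B: 15 bars × 4 beats = 60 beats; 6 beats/chord → 10 chords.
C: 20 bars × 6 beats = 120 beats; 3 beats/chord → 40 chords.
D: 5 bars × 2 beats = 10 beats; 5 beats/chord → 2 chords.
E: 9 bars × 7 beats = 63 beats; 1.5 beats/chord → 42 chords.
Total: 32 + 10 + 40 + 2 + 42 = 126.

126 chords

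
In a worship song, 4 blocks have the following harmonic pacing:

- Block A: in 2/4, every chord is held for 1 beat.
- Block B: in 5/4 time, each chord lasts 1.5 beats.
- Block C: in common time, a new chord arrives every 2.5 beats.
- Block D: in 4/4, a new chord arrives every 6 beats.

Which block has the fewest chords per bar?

A: each chord is 1 beat in 2/4, so 2 per bar.
B: each chord is 1.5 beats in 5/4, so 10/3 per bar.
C: each chord is 2.5 beats in 4/4, so 1.6 per bar.
D: each chord is 6 beats in 4/4, so 2/3 per bar.
Slowest is D at 2/3 chords/bar.

Block D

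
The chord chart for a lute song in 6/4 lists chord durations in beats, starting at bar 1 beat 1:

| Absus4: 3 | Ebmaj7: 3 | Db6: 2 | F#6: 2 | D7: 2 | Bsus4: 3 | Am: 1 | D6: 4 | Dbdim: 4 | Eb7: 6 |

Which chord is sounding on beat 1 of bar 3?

Bsus4

Beat 1 of bar 3 is beat (3−1)×6 + 1 = 13 overall.
Running totals: Absus4 ends at 3, Ebmaj7 ends at 6, Db6 ends at 8, F#6 ends at 10, D7 ends at 12, Bsus4 ends at 15.
Beat 13 falls within Bsus4.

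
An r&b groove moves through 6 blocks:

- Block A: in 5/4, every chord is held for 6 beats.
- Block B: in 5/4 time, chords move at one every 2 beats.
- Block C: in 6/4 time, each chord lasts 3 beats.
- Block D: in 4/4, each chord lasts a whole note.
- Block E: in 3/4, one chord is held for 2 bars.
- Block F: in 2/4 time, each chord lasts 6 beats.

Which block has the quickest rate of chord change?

A: 5 beats/bar ÷ 6 beats/chord = 5/6 chords/bar.
B: 5 beats/bar ÷ 2 beats/chord = 2.5 chords/bar.
C: 6 beats/bar ÷ 3 beats/chord = 2 chords/bar.
D: 4 beats/bar ÷ 4 beats/chord = 1 chord/bar.
E: 3 beats/bar ÷ 6 beats/chord = 0.5 chords/bar.
F: 2 beats/bar ÷ 6 beats/chord = 1/3 chords/bar.
Fastest is B at 2.5 chords/bar.

Block B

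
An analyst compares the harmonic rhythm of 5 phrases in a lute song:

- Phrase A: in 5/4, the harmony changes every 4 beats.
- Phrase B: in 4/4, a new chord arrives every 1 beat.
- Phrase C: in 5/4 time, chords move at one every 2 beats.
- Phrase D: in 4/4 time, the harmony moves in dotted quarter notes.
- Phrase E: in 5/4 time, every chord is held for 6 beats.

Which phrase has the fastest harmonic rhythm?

Phrase B

A: 5/4 = 1.25 chords/bar.
B: 4/1 = 4 chords/bar.
C: 5/2 = 2.5 chords/bar.
D: 4/1.5 = 8/3 chords/bar.
E: 5/6 = 5/6 chords/bar.
Fastest is B at 4 chords/bar.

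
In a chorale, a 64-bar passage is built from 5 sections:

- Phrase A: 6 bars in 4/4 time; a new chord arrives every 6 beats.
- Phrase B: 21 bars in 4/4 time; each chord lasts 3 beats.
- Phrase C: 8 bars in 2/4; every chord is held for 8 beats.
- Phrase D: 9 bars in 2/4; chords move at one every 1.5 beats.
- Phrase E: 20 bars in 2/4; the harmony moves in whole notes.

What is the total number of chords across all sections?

A: 6 bars × 4 beats = 24 beats; 6 beats/chord → 4 chords.
B: 21 bars × 4 beats = 84 beats; 3 beats/chord → 28 chords.
C: 8 bars × 2 beats = 16 beats; 8 beats/chord → 2 chords.
D: 9 bars × 2 beats = 18 beats; 1.5 beats/chord → 12 chords.
E: 20 bars × 2 beats = 40 beats; 4 beats/chord → 10 chords.
Total: 4 + 28 + 2 + 12 + 10 = 56.

56 chords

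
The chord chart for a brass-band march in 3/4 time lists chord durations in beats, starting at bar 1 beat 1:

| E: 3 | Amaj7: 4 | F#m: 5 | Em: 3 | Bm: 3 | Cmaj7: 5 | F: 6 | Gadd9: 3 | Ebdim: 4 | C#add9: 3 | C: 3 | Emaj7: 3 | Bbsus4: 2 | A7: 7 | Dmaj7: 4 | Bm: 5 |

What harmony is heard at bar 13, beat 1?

C#add9

Beat 1 of bar 13 is beat (13−1)×3 + 1 = 37 overall.
Running totals: E ends at 3, Amaj7 ends at 7, F#m ends at 12, Em ends at 15, Bm ends at 18, Cmaj7 ends at 23, F ends at 29, Gadd9 ends at 32, Ebdim ends at 36, C#add9 ends at 39.
Beat 37 falls within C#add9.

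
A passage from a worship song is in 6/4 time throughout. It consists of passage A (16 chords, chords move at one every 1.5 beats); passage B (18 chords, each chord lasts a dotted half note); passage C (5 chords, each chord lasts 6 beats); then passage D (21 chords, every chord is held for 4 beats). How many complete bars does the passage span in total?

32 bars

A: 16 × 1.5 = 24 beats = 4 bars.
B: 18 × 3 = 54 beats = 9 bars.
C: 5 × 6 = 30 beats = 5 bars.
D: 21 × 4 = 84 beats = 14 bars.
Total: 4 + 9 + 5 + 14 = 32 bars.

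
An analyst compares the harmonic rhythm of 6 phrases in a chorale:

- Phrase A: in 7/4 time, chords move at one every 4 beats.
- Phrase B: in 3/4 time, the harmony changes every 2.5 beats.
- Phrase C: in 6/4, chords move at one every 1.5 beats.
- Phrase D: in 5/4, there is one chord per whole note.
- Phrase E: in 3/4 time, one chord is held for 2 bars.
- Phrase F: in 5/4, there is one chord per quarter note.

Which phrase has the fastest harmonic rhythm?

A: 7 beats/bar ÷ 4 beats/chord = 1.75 chords/bar.
B: 3 beats/bar ÷ 2.5 beats/chord = 1.2 chords/bar.
C: 6 beats/bar ÷ 1.5 beats/chord = 4 chords/bar.
D: 5 beats/bar ÷ 4 beats/chord = 1.25 chords/bar.
E: 3 beats/bar ÷ 6 beats/chord = 0.5 chords/bar.
F: 5 beats/bar ÷ 1 beat/chord = 5 chords/bar.
Fastest is F at 5 chords/bar.

Phrase F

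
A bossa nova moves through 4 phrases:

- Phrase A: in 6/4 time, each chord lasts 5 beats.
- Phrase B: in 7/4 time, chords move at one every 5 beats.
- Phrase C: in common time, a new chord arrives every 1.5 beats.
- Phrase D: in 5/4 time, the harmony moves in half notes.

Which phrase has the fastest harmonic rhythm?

Phrase C

A: 6/5 = 1.2 chords/bar.
B: 7/5 = 1.4 chords/bar.
C: 4/1.5 = 8/3 chords/bar.
D: 5/2 = 2.5 chords/bar.
Fastest is C at 8/3 chords/bar.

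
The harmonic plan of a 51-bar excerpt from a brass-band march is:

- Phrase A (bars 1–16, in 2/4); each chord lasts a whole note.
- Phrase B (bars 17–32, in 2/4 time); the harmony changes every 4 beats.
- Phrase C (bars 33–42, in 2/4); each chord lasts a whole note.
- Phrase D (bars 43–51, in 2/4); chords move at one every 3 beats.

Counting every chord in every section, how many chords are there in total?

27 chords

A: 16·2 = 32 beats, 32/4 = 8 chords.
B: 16·2 = 32 beats, 32/4 = 8 chords.
C: 10·2 = 20 beats, 20/4 = 5 chords.
D: 9·2 = 18 beats, 18/3 = 6 chords.
Total: 8 + 8 + 5 + 6 = 27.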